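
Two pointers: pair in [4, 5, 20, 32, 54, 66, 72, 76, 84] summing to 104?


lo=0(4)+hi=8(84)=88
lo=1(5)+hi=8(84)=89
lo=2(20)+hi=8(84)=104

Yes: 20+84=104


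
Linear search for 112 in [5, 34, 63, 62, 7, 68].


i=0: 5!=112
i=1: 34!=112
i=2: 63!=112
i=3: 62!=112
i=4: 7!=112
i=5: 68!=112

Not found, 6 comps


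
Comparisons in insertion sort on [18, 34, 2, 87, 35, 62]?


Algorithm: insertion sort
Input: [18, 34, 2, 87, 35, 62]
Sorted: [2, 18, 34, 35, 62, 87]

8


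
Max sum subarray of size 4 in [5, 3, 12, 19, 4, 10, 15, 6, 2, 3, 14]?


[0:4]: 39
[1:5]: 38
[2:6]: 45
[3:7]: 48
[4:8]: 35
[5:9]: 33
[6:10]: 26
[7:11]: 25

Max: 48 at [3:7]


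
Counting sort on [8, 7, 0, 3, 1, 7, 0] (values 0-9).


Input: [8, 7, 0, 3, 1, 7, 0]
Counts: [2, 1, 0, 1, 0, 0, 0, 2, 1, 0]

Sorted: [0, 0, 1, 3, 7, 7, 8]


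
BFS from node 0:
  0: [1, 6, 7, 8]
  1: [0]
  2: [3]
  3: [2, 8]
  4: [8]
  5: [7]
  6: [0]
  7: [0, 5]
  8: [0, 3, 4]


Visit 0, enqueue [1, 6, 7, 8]
Visit 1, enqueue []
Visit 6, enqueue []
Visit 7, enqueue [5]
Visit 8, enqueue [3, 4]
Visit 5, enqueue []
Visit 3, enqueue [2]
Visit 4, enqueue []
Visit 2, enqueue []

BFS order: [0, 1, 6, 7, 8, 5, 3, 4, 2]


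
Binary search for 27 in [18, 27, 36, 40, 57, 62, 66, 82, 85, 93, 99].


Step 1: lo=0, hi=10, mid=5, val=62
Step 2: lo=0, hi=4, mid=2, val=36
Step 3: lo=0, hi=1, mid=0, val=18
Step 4: lo=1, hi=1, mid=1, val=27

Found at index 1


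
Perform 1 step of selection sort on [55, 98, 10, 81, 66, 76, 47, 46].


Initial: [55, 98, 10, 81, 66, 76, 47, 46]
Step 1: min=10 at 2
  Swap: [10, 98, 55, 81, 66, 76, 47, 46]

After 1 step: [10, 98, 55, 81, 66, 76, 47, 46]


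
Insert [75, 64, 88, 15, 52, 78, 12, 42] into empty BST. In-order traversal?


Insert 75: root
Insert 64: L from 75
Insert 88: R from 75
Insert 15: L from 75 -> L from 64
Insert 52: L from 75 -> L from 64 -> R from 15
Insert 78: R from 75 -> L from 88
Insert 12: L from 75 -> L from 64 -> L from 15
Insert 42: L from 75 -> L from 64 -> R from 15 -> L from 52

In-order: [12, 15, 42, 52, 64, 75, 78, 88]


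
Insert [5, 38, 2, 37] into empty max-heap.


Insert 5: [5]
Insert 38: [38, 5]
Insert 2: [38, 5, 2]
Insert 37: [38, 37, 2, 5]

Final heap: [38, 37, 2, 5]


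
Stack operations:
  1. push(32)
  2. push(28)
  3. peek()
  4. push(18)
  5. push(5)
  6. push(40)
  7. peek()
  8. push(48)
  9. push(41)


push(32) -> [32]
push(28) -> [32, 28]
peek()->28
push(18) -> [32, 28, 18]
push(5) -> [32, 28, 18, 5]
push(40) -> [32, 28, 18, 5, 40]
peek()->40
push(48) -> [32, 28, 18, 5, 40, 48]
push(41) -> [32, 28, 18, 5, 40, 48, 41]

Final stack: [32, 28, 18, 5, 40, 48, 41]


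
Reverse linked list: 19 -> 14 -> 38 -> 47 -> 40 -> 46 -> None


Step 1: curr=19, set curr.next=prev(None) | reversed so far: 19
Step 2: curr=14, set curr.next=prev(19) | reversed so far: 14 -> 19
Step 3: curr=38, set curr.next=prev(14) | reversed so far: 38 -> 14 -> 19
Step 4: curr=47, set curr.next=prev(38) | reversed so far: 47 -> 38 -> 14 -> 19
Step 5: curr=40, set curr.next=prev(47) | reversed so far: 40 -> 47 -> 38 -> 14 -> 19
Step 6: curr=46, set curr.next=prev(40) | reversed so far: 46 -> 40 -> 47 -> 38 -> 14 -> 19

46 -> 40 -> 47 -> 38 -> 14 -> 19 -> None


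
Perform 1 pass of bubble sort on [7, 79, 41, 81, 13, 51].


Initial: [7, 79, 41, 81, 13, 51]
Pass 1: [7, 41, 79, 13, 51, 81] (3 swaps)

After 1 pass: [7, 41, 79, 13, 51, 81]


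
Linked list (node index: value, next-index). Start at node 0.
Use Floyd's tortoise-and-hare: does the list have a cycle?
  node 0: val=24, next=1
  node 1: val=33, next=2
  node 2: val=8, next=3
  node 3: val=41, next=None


Floyd's tortoise (slow, +1) and hare (fast, +2):
  init: slow=0, fast=0
  step 1: slow=1, fast=2
  step 2: fast 2->3->None, no cycle

Cycle: no


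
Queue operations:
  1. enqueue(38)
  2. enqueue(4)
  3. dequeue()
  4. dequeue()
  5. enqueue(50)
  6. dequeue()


enqueue(38) -> [38]
enqueue(4) -> [38, 4]
dequeue()->38, [4]
dequeue()->4, []
enqueue(50) -> [50]
dequeue()->50, []

Final queue: []


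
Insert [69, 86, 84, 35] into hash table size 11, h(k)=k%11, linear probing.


Insert 69: h=3 -> slot 3
Insert 86: h=9 -> slot 9
Insert 84: h=7 -> slot 7
Insert 35: h=2 -> slot 2

Table: [None, None, 35, 69, None, None, None, 84, None, 86, None]


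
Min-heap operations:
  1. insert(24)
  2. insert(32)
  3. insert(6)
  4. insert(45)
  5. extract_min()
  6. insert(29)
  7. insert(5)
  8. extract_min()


insert(24) -> [24]
insert(32) -> [24, 32]
insert(6) -> [6, 32, 24]
insert(45) -> [6, 32, 24, 45]
extract_min()->6, [24, 32, 45]
insert(29) -> [24, 29, 45, 32]
insert(5) -> [5, 24, 45, 32, 29]
extract_min()->5, [24, 29, 45, 32]

Final heap: [24, 29, 45, 32]


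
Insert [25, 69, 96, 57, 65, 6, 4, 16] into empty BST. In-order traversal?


Insert 25: root
Insert 69: R from 25
Insert 96: R from 25 -> R from 69
Insert 57: R from 25 -> L from 69
Insert 65: R from 25 -> L from 69 -> R from 57
Insert 6: L from 25
Insert 4: L from 25 -> L from 6
Insert 16: L from 25 -> R from 6

In-order: [4, 6, 16, 25, 57, 65, 69, 96]


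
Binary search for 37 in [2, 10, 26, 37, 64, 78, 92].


Step 1: lo=0, hi=6, mid=3, val=37

Found at index 3


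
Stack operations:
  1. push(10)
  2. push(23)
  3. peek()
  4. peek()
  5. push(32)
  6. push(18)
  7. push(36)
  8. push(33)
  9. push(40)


push(10) -> [10]
push(23) -> [10, 23]
peek()->23
peek()->23
push(32) -> [10, 23, 32]
push(18) -> [10, 23, 32, 18]
push(36) -> [10, 23, 32, 18, 36]
push(33) -> [10, 23, 32, 18, 36, 33]
push(40) -> [10, 23, 32, 18, 36, 33, 40]

Final stack: [10, 23, 32, 18, 36, 33, 40]


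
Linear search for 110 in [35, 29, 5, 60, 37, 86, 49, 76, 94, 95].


i=0: 35!=110
i=1: 29!=110
i=2: 5!=110
i=3: 60!=110
i=4: 37!=110
i=5: 86!=110
i=6: 49!=110
i=7: 76!=110
i=8: 94!=110
i=9: 95!=110

Not found, 10 comps


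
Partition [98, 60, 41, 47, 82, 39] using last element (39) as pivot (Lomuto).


Pivot: 39
Place pivot at 0: [39, 60, 41, 47, 82, 98]

Partitioned: [39, 60, 41, 47, 82, 98]


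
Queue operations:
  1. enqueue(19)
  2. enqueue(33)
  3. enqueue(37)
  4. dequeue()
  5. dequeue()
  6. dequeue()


enqueue(19) -> [19]
enqueue(33) -> [19, 33]
enqueue(37) -> [19, 33, 37]
dequeue()->19, [33, 37]
dequeue()->33, [37]
dequeue()->37, []

Final queue: []


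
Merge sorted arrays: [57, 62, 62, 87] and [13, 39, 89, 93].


Take 13 from B
Take 39 from B
Take 57 from A
Take 62 from A
Take 62 from A
Take 87 from A

Merged: [13, 39, 57, 62, 62, 87, 89, 93]


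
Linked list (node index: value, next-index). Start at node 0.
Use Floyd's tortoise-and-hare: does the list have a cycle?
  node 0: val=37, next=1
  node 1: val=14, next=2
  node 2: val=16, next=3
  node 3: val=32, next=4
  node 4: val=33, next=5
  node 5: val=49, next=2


Floyd's tortoise (slow, +1) and hare (fast, +2):
  init: slow=0, fast=0
  step 1: slow=1, fast=2
  step 2: slow=2, fast=4
  step 3: slow=3, fast=2
  step 4: slow=4, fast=4
  slow == fast at node 4: cycle detected

Cycle: yes


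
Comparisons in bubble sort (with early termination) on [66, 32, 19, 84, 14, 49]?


Algorithm: bubble sort (with early termination)
Input: [66, 32, 19, 84, 14, 49]
Sorted: [14, 19, 32, 49, 66, 84]

15


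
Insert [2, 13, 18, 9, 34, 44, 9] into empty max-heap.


Insert 2: [2]
Insert 13: [13, 2]
Insert 18: [18, 2, 13]
Insert 9: [18, 9, 13, 2]
Insert 34: [34, 18, 13, 2, 9]
Insert 44: [44, 18, 34, 2, 9, 13]
Insert 9: [44, 18, 34, 2, 9, 13, 9]

Final heap: [44, 18, 34, 2, 9, 13, 9]


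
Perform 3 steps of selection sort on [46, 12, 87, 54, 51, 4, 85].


Initial: [46, 12, 87, 54, 51, 4, 85]
Step 1: min=4 at 5
  Swap: [4, 12, 87, 54, 51, 46, 85]
Step 2: min=12 at 1
  Swap: [4, 12, 87, 54, 51, 46, 85]
Step 3: min=46 at 5
  Swap: [4, 12, 46, 54, 51, 87, 85]

After 3 steps: [4, 12, 46, 54, 51, 87, 85]


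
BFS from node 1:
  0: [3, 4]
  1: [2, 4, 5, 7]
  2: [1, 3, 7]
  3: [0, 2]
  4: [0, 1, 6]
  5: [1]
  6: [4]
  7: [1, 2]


Visit 1, enqueue [2, 4, 5, 7]
Visit 2, enqueue [3]
Visit 4, enqueue [0, 6]
Visit 5, enqueue []
Visit 7, enqueue []
Visit 3, enqueue []
Visit 0, enqueue []
Visit 6, enqueue []

BFS order: [1, 2, 4, 5, 7, 3, 0, 6]


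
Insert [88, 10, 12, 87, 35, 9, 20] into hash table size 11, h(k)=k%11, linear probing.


Insert 88: h=0 -> slot 0
Insert 10: h=10 -> slot 10
Insert 12: h=1 -> slot 1
Insert 87: h=10, 3 probes -> slot 2
Insert 35: h=2, 1 probes -> slot 3
Insert 9: h=9 -> slot 9
Insert 20: h=9, 6 probes -> slot 4

Table: [88, 12, 87, 35, 20, None, None, None, None, 9, 10]


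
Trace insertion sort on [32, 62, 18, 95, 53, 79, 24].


Initial: [32, 62, 18, 95, 53, 79, 24]
Insert 62: [32, 62, 18, 95, 53, 79, 24]
Insert 18: [18, 32, 62, 95, 53, 79, 24]
Insert 95: [18, 32, 62, 95, 53, 79, 24]
Insert 53: [18, 32, 53, 62, 95, 79, 24]
Insert 79: [18, 32, 53, 62, 79, 95, 24]
Insert 24: [18, 24, 32, 53, 62, 79, 95]

Sorted: [18, 24, 32, 53, 62, 79, 95]


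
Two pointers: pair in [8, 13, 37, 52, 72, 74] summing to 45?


lo=0(8)+hi=5(74)=82
lo=0(8)+hi=4(72)=80
lo=0(8)+hi=3(52)=60
lo=0(8)+hi=2(37)=45

Yes: 8+37=45


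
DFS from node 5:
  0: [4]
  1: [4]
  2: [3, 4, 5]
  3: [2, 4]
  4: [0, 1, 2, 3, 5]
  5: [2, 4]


Visit 5, push [4, 2]
Visit 2, push [4, 3]
Visit 3, push [4]
Visit 4, push [1, 0]
Visit 0, push []
Visit 1, push []

DFS order: [5, 2, 3, 4, 0, 1]


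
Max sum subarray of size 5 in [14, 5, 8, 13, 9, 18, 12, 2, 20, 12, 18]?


[0:5]: 49
[1:6]: 53
[2:7]: 60
[3:8]: 54
[4:9]: 61
[5:10]: 64
[6:11]: 64

Max: 64 at [5:10]


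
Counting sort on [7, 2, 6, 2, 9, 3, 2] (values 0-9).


Input: [7, 2, 6, 2, 9, 3, 2]
Counts: [0, 0, 3, 1, 0, 0, 1, 1, 0, 1]

Sorted: [2, 2, 2, 3, 6, 7, 9]


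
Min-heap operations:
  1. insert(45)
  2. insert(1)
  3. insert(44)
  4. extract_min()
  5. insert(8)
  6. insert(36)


insert(45) -> [45]
insert(1) -> [1, 45]
insert(44) -> [1, 45, 44]
extract_min()->1, [44, 45]
insert(8) -> [8, 45, 44]
insert(36) -> [8, 36, 44, 45]

Final heap: [8, 36, 44, 45]


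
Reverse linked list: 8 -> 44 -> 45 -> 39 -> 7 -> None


Step 1: curr=8, set curr.next=prev(None) | reversed so far: 8
Step 2: curr=44, set curr.next=prev(8) | reversed so far: 44 -> 8
Step 3: curr=45, set curr.next=prev(44) | reversed so far: 45 -> 44 -> 8
Step 4: curr=39, set curr.next=prev(45) | reversed so far: 39 -> 45 -> 44 -> 8
Step 5: curr=7, set curr.next=prev(39) | reversed so far: 7 -> 39 -> 45 -> 44 -> 8

7 -> 39 -> 45 -> 44 -> 8 -> None


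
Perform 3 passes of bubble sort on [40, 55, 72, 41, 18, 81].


Initial: [40, 55, 72, 41, 18, 81]
Pass 1: [40, 55, 41, 18, 72, 81] (2 swaps)
Pass 2: [40, 41, 18, 55, 72, 81] (2 swaps)
Pass 3: [40, 18, 41, 55, 72, 81] (1 swaps)

After 3 passes: [40, 18, 41, 55, 72, 81]


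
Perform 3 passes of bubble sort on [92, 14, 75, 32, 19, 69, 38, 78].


Initial: [92, 14, 75, 32, 19, 69, 38, 78]
Pass 1: [14, 75, 32, 19, 69, 38, 78, 92] (7 swaps)
Pass 2: [14, 32, 19, 69, 38, 75, 78, 92] (4 swaps)
Pass 3: [14, 19, 32, 38, 69, 75, 78, 92] (2 swaps)

After 3 passes: [14, 19, 32, 38, 69, 75, 78, 92]


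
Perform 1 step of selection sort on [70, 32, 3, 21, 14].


Initial: [70, 32, 3, 21, 14]
Step 1: min=3 at 2
  Swap: [3, 32, 70, 21, 14]

After 1 step: [3, 32, 70, 21, 14]


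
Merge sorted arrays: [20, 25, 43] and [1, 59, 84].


Take 1 from B
Take 20 from A
Take 25 from A
Take 43 from A

Merged: [1, 20, 25, 43, 59, 84]


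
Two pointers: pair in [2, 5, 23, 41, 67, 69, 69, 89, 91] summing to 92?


lo=0(2)+hi=8(91)=93
lo=0(2)+hi=7(89)=91
lo=1(5)+hi=7(89)=94
lo=1(5)+hi=6(69)=74
lo=2(23)+hi=6(69)=92

Yes: 23+69=92


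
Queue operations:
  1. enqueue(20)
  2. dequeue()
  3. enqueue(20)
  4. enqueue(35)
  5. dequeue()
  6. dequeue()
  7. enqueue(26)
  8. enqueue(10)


enqueue(20) -> [20]
dequeue()->20, []
enqueue(20) -> [20]
enqueue(35) -> [20, 35]
dequeue()->20, [35]
dequeue()->35, []
enqueue(26) -> [26]
enqueue(10) -> [26, 10]

Final queue: [26, 10]


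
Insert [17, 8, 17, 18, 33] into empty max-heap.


Insert 17: [17]
Insert 8: [17, 8]
Insert 17: [17, 8, 17]
Insert 18: [18, 17, 17, 8]
Insert 33: [33, 18, 17, 8, 17]

Final heap: [33, 18, 17, 8, 17]


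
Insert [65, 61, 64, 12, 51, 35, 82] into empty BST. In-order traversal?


Insert 65: root
Insert 61: L from 65
Insert 64: L from 65 -> R from 61
Insert 12: L from 65 -> L from 61
Insert 51: L from 65 -> L from 61 -> R from 12
Insert 35: L from 65 -> L from 61 -> R from 12 -> L from 51
Insert 82: R from 65

In-order: [12, 35, 51, 61, 64, 65, 82]


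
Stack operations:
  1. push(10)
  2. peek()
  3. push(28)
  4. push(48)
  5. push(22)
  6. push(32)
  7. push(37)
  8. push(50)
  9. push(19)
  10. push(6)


push(10) -> [10]
peek()->10
push(28) -> [10, 28]
push(48) -> [10, 28, 48]
push(22) -> [10, 28, 48, 22]
push(32) -> [10, 28, 48, 22, 32]
push(37) -> [10, 28, 48, 22, 32, 37]
push(50) -> [10, 28, 48, 22, 32, 37, 50]
push(19) -> [10, 28, 48, 22, 32, 37, 50, 19]
push(6) -> [10, 28, 48, 22, 32, 37, 50, 19, 6]

Final stack: [10, 28, 48, 22, 32, 37, 50, 19, 6]


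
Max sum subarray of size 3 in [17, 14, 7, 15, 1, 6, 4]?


[0:3]: 38
[1:4]: 36
[2:5]: 23
[3:6]: 22
[4:7]: 11

Max: 38 at [0:3]


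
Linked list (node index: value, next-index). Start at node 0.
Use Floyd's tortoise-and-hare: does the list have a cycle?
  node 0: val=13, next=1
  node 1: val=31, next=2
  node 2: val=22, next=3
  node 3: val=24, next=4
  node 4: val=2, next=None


Floyd's tortoise (slow, +1) and hare (fast, +2):
  init: slow=0, fast=0
  step 1: slow=1, fast=2
  step 2: slow=2, fast=4
  step 3: fast -> None, no cycle

Cycle: no


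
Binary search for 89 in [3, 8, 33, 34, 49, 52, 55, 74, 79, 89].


Step 1: lo=0, hi=9, mid=4, val=49
Step 2: lo=5, hi=9, mid=7, val=74
Step 3: lo=8, hi=9, mid=8, val=79
Step 4: lo=9, hi=9, mid=9, val=89

Found at index 9


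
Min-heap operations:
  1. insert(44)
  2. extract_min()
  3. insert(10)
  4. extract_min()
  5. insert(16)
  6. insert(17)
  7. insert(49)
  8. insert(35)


insert(44) -> [44]
extract_min()->44, []
insert(10) -> [10]
extract_min()->10, []
insert(16) -> [16]
insert(17) -> [16, 17]
insert(49) -> [16, 17, 49]
insert(35) -> [16, 17, 49, 35]

Final heap: [16, 17, 49, 35]


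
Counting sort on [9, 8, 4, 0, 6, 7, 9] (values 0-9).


Input: [9, 8, 4, 0, 6, 7, 9]
Counts: [1, 0, 0, 0, 1, 0, 1, 1, 1, 2]

Sorted: [0, 4, 6, 7, 8, 9, 9]


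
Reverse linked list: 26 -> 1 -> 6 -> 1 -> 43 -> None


Step 1: curr=26, set curr.next=prev(None) | reversed so far: 26
Step 2: curr=1, set curr.next=prev(26) | reversed so far: 1 -> 26
Step 3: curr=6, set curr.next=prev(1) | reversed so far: 6 -> 1 -> 26
Step 4: curr=1, set curr.next=prev(6) | reversed so far: 1 -> 6 -> 1 -> 26
Step 5: curr=43, set curr.next=prev(1) | reversed so far: 43 -> 1 -> 6 -> 1 -> 26

43 -> 1 -> 6 -> 1 -> 26 -> None


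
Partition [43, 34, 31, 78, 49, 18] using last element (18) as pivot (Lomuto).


Pivot: 18
Place pivot at 0: [18, 34, 31, 78, 49, 43]

Partitioned: [18, 34, 31, 78, 49, 43]


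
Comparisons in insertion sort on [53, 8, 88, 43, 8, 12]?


Algorithm: insertion sort
Input: [53, 8, 88, 43, 8, 12]
Sorted: [8, 8, 12, 43, 53, 88]

13


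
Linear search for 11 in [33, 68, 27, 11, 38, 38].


i=0: 33!=11
i=1: 68!=11
i=2: 27!=11
i=3: 11==11 found!

Found at 3, 4 comps


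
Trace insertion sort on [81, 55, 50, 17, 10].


Initial: [81, 55, 50, 17, 10]
Insert 55: [55, 81, 50, 17, 10]
Insert 50: [50, 55, 81, 17, 10]
Insert 17: [17, 50, 55, 81, 10]
Insert 10: [10, 17, 50, 55, 81]

Sorted: [10, 17, 50, 55, 81]


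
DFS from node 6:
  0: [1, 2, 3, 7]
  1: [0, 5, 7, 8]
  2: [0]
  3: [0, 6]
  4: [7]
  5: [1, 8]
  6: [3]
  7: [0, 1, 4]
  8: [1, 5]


Visit 6, push [3]
Visit 3, push [0]
Visit 0, push [7, 2, 1]
Visit 1, push [8, 7, 5]
Visit 5, push [8]
Visit 8, push []
Visit 7, push [4]
Visit 4, push []
Visit 2, push []

DFS order: [6, 3, 0, 1, 5, 8, 7, 4, 2]


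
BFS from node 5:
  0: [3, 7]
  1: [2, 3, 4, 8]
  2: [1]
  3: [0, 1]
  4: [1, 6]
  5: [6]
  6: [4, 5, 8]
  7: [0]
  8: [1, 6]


Visit 5, enqueue [6]
Visit 6, enqueue [4, 8]
Visit 4, enqueue [1]
Visit 8, enqueue []
Visit 1, enqueue [2, 3]
Visit 2, enqueue []
Visit 3, enqueue [0]
Visit 0, enqueue [7]
Visit 7, enqueue []

BFS order: [5, 6, 4, 8, 1, 2, 3, 0, 7]


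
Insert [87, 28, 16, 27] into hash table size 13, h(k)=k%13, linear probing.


Insert 87: h=9 -> slot 9
Insert 28: h=2 -> slot 2
Insert 16: h=3 -> slot 3
Insert 27: h=1 -> slot 1

Table: [None, 27, 28, 16, None, None, None, None, None, 87, None, None, None]


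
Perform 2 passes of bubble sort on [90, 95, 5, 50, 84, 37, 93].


Initial: [90, 95, 5, 50, 84, 37, 93]
Pass 1: [90, 5, 50, 84, 37, 93, 95] (5 swaps)
Pass 2: [5, 50, 84, 37, 90, 93, 95] (4 swaps)

After 2 passes: [5, 50, 84, 37, 90, 93, 95]


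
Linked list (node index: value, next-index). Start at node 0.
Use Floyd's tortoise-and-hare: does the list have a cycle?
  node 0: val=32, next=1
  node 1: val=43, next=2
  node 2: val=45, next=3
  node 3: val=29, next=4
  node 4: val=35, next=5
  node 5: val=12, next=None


Floyd's tortoise (slow, +1) and hare (fast, +2):
  init: slow=0, fast=0
  step 1: slow=1, fast=2
  step 2: slow=2, fast=4
  step 3: fast 4->5->None, no cycle

Cycle: no


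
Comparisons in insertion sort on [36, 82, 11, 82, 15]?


Algorithm: insertion sort
Input: [36, 82, 11, 82, 15]
Sorted: [11, 15, 36, 82, 82]

8


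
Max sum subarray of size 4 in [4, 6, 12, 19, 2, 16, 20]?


[0:4]: 41
[1:5]: 39
[2:6]: 49
[3:7]: 57

Max: 57 at [3:7]


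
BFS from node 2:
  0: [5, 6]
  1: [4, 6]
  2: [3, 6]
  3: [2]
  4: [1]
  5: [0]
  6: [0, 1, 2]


Visit 2, enqueue [3, 6]
Visit 3, enqueue []
Visit 6, enqueue [0, 1]
Visit 0, enqueue [5]
Visit 1, enqueue [4]
Visit 5, enqueue []
Visit 4, enqueue []

BFS order: [2, 3, 6, 0, 1, 5, 4]


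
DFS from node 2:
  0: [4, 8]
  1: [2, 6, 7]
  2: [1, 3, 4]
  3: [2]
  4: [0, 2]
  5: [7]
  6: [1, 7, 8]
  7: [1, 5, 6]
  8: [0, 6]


Visit 2, push [4, 3, 1]
Visit 1, push [7, 6]
Visit 6, push [8, 7]
Visit 7, push [5]
Visit 5, push []
Visit 8, push [0]
Visit 0, push [4]
Visit 4, push []
Visit 3, push []

DFS order: [2, 1, 6, 7, 5, 8, 0, 4, 3]


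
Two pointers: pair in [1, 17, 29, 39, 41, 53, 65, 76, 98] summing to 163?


lo=0(1)+hi=8(98)=99
lo=1(17)+hi=8(98)=115
lo=2(29)+hi=8(98)=127
lo=3(39)+hi=8(98)=137
lo=4(41)+hi=8(98)=139
lo=5(53)+hi=8(98)=151
lo=6(65)+hi=8(98)=163

Yes: 65+98=163


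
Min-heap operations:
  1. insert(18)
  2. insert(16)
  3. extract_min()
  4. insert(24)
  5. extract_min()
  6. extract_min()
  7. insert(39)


insert(18) -> [18]
insert(16) -> [16, 18]
extract_min()->16, [18]
insert(24) -> [18, 24]
extract_min()->18, [24]
extract_min()->24, []
insert(39) -> [39]

Final heap: [39]


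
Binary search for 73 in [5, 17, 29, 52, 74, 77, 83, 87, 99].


Step 1: lo=0, hi=8, mid=4, val=74
Step 2: lo=0, hi=3, mid=1, val=17
Step 3: lo=2, hi=3, mid=2, val=29
Step 4: lo=3, hi=3, mid=3, val=52

Not found


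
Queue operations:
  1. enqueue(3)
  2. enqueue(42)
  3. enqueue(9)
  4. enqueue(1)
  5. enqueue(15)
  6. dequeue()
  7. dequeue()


enqueue(3) -> [3]
enqueue(42) -> [3, 42]
enqueue(9) -> [3, 42, 9]
enqueue(1) -> [3, 42, 9, 1]
enqueue(15) -> [3, 42, 9, 1, 15]
dequeue()->3, [42, 9, 1, 15]
dequeue()->42, [9, 1, 15]

Final queue: [9, 1, 15]


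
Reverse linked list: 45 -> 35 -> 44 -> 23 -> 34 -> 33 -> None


Step 1: curr=45, set curr.next=prev(None) | reversed so far: 45
Step 2: curr=35, set curr.next=prev(45) | reversed so far: 35 -> 45
Step 3: curr=44, set curr.next=prev(35) | reversed so far: 44 -> 35 -> 45
Step 4: curr=23, set curr.next=prev(44) | reversed so far: 23 -> 44 -> 35 -> 45
Step 5: curr=34, set curr.next=prev(23) | reversed so far: 34 -> 23 -> 44 -> 35 -> 45
Step 6: curr=33, set curr.next=prev(34) | reversed so far: 33 -> 34 -> 23 -> 44 -> 35 -> 45

33 -> 34 -> 23 -> 44 -> 35 -> 45 -> None


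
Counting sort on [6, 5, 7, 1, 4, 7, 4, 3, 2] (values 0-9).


Input: [6, 5, 7, 1, 4, 7, 4, 3, 2]
Counts: [0, 1, 1, 1, 2, 1, 1, 2, 0, 0]

Sorted: [1, 2, 3, 4, 4, 5, 6, 7, 7]


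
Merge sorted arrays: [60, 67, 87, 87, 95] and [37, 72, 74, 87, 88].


Take 37 from B
Take 60 from A
Take 67 from A
Take 72 from B
Take 74 from B
Take 87 from A
Take 87 from A
Take 87 from B
Take 88 from B

Merged: [37, 60, 67, 72, 74, 87, 87, 87, 88, 95]


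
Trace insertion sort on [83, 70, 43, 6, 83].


Initial: [83, 70, 43, 6, 83]
Insert 70: [70, 83, 43, 6, 83]
Insert 43: [43, 70, 83, 6, 83]
Insert 6: [6, 43, 70, 83, 83]
Insert 83: [6, 43, 70, 83, 83]

Sorted: [6, 43, 70, 83, 83]


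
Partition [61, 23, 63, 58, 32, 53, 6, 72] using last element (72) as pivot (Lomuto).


Pivot: 72
  61 <= 72: advance i (no swap)
  23 <= 72: advance i (no swap)
  63 <= 72: advance i (no swap)
  58 <= 72: advance i (no swap)
  32 <= 72: advance i (no swap)
  53 <= 72: advance i (no swap)
  6 <= 72: advance i (no swap)
Place pivot at 7: [61, 23, 63, 58, 32, 53, 6, 72]

Partitioned: [61, 23, 63, 58, 32, 53, 6, 72]


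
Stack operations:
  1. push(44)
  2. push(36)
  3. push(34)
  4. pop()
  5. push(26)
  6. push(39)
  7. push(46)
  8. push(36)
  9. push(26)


push(44) -> [44]
push(36) -> [44, 36]
push(34) -> [44, 36, 34]
pop()->34, [44, 36]
push(26) -> [44, 36, 26]
push(39) -> [44, 36, 26, 39]
push(46) -> [44, 36, 26, 39, 46]
push(36) -> [44, 36, 26, 39, 46, 36]
push(26) -> [44, 36, 26, 39, 46, 36, 26]

Final stack: [44, 36, 26, 39, 46, 36, 26]


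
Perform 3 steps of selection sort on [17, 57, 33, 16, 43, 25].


Initial: [17, 57, 33, 16, 43, 25]
Step 1: min=16 at 3
  Swap: [16, 57, 33, 17, 43, 25]
Step 2: min=17 at 3
  Swap: [16, 17, 33, 57, 43, 25]
Step 3: min=25 at 5
  Swap: [16, 17, 25, 57, 43, 33]

After 3 steps: [16, 17, 25, 57, 43, 33]


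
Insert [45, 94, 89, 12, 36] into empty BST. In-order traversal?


Insert 45: root
Insert 94: R from 45
Insert 89: R from 45 -> L from 94
Insert 12: L from 45
Insert 36: L from 45 -> R from 12

In-order: [12, 36, 45, 89, 94]


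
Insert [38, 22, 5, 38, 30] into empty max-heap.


Insert 38: [38]
Insert 22: [38, 22]
Insert 5: [38, 22, 5]
Insert 38: [38, 38, 5, 22]
Insert 30: [38, 38, 5, 22, 30]

Final heap: [38, 38, 5, 22, 30]


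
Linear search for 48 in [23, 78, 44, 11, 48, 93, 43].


i=0: 23!=48
i=1: 78!=48
i=2: 44!=48
i=3: 11!=48
i=4: 48==48 found!

Found at 4, 5 comps


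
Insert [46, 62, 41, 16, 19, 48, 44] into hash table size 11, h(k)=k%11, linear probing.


Insert 46: h=2 -> slot 2
Insert 62: h=7 -> slot 7
Insert 41: h=8 -> slot 8
Insert 16: h=5 -> slot 5
Insert 19: h=8, 1 probes -> slot 9
Insert 48: h=4 -> slot 4
Insert 44: h=0 -> slot 0

Table: [44, None, 46, None, 48, 16, None, 62, 41, 19, None]


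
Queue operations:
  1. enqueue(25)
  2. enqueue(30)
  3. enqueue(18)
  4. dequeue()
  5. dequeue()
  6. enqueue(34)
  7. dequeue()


enqueue(25) -> [25]
enqueue(30) -> [25, 30]
enqueue(18) -> [25, 30, 18]
dequeue()->25, [30, 18]
dequeue()->30, [18]
enqueue(34) -> [18, 34]
dequeue()->18, [34]

Final queue: [34]


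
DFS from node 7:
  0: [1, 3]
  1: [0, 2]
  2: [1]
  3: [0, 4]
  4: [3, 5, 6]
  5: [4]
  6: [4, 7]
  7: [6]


Visit 7, push [6]
Visit 6, push [4]
Visit 4, push [5, 3]
Visit 3, push [0]
Visit 0, push [1]
Visit 1, push [2]
Visit 2, push []
Visit 5, push []

DFS order: [7, 6, 4, 3, 0, 1, 2, 5]


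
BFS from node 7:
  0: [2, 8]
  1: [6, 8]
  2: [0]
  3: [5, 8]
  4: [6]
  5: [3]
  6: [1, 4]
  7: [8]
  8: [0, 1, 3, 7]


Visit 7, enqueue [8]
Visit 8, enqueue [0, 1, 3]
Visit 0, enqueue [2]
Visit 1, enqueue [6]
Visit 3, enqueue [5]
Visit 2, enqueue []
Visit 6, enqueue [4]
Visit 5, enqueue []
Visit 4, enqueue []

BFS order: [7, 8, 0, 1, 3, 2, 6, 5, 4]


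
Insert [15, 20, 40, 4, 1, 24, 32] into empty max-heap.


Insert 15: [15]
Insert 20: [20, 15]
Insert 40: [40, 15, 20]
Insert 4: [40, 15, 20, 4]
Insert 1: [40, 15, 20, 4, 1]
Insert 24: [40, 15, 24, 4, 1, 20]
Insert 32: [40, 15, 32, 4, 1, 20, 24]

Final heap: [40, 15, 32, 4, 1, 20, 24]


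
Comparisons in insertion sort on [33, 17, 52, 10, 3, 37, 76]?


Algorithm: insertion sort
Input: [33, 17, 52, 10, 3, 37, 76]
Sorted: [3, 10, 17, 33, 37, 52, 76]

12


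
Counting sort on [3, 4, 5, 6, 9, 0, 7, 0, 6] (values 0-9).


Input: [3, 4, 5, 6, 9, 0, 7, 0, 6]
Counts: [2, 0, 0, 1, 1, 1, 2, 1, 0, 1]

Sorted: [0, 0, 3, 4, 5, 6, 6, 7, 9]


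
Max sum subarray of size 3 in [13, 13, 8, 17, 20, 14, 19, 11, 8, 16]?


[0:3]: 34
[1:4]: 38
[2:5]: 45
[3:6]: 51
[4:7]: 53
[5:8]: 44
[6:9]: 38
[7:10]: 35

Max: 53 at [4:7]


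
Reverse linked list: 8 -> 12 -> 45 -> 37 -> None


Step 1: curr=8, set curr.next=prev(None) | reversed so far: 8
Step 2: curr=12, set curr.next=prev(8) | reversed so far: 12 -> 8
Step 3: curr=45, set curr.next=prev(12) | reversed so far: 45 -> 12 -> 8
Step 4: curr=37, set curr.next=prev(45) | reversed so far: 37 -> 45 -> 12 -> 8

37 -> 45 -> 12 -> 8 -> None


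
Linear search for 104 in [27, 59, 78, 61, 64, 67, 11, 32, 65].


i=0: 27!=104
i=1: 59!=104
i=2: 78!=104
i=3: 61!=104
i=4: 64!=104
i=5: 67!=104
i=6: 11!=104
i=7: 32!=104
i=8: 65!=104

Not found, 9 comps


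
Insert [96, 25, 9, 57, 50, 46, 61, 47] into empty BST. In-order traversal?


Insert 96: root
Insert 25: L from 96
Insert 9: L from 96 -> L from 25
Insert 57: L from 96 -> R from 25
Insert 50: L from 96 -> R from 25 -> L from 57
Insert 46: L from 96 -> R from 25 -> L from 57 -> L from 50
Insert 61: L from 96 -> R from 25 -> R from 57
Insert 47: L from 96 -> R from 25 -> L from 57 -> L from 50 -> R from 46

In-order: [9, 25, 46, 47, 50, 57, 61, 96]


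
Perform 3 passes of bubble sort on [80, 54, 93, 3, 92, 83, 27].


Initial: [80, 54, 93, 3, 92, 83, 27]
Pass 1: [54, 80, 3, 92, 83, 27, 93] (5 swaps)
Pass 2: [54, 3, 80, 83, 27, 92, 93] (3 swaps)
Pass 3: [3, 54, 80, 27, 83, 92, 93] (2 swaps)

After 3 passes: [3, 54, 80, 27, 83, 92, 93]


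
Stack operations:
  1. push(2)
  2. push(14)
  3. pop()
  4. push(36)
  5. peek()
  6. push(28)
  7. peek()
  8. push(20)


push(2) -> [2]
push(14) -> [2, 14]
pop()->14, [2]
push(36) -> [2, 36]
peek()->36
push(28) -> [2, 36, 28]
peek()->28
push(20) -> [2, 36, 28, 20]

Final stack: [2, 36, 28, 20]


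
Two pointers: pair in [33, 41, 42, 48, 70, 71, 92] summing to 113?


lo=0(33)+hi=6(92)=125
lo=0(33)+hi=5(71)=104
lo=1(41)+hi=5(71)=112
lo=2(42)+hi=5(71)=113

Yes: 42+71=113


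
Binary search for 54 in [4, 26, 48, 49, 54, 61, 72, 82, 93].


Step 1: lo=0, hi=8, mid=4, val=54

Found at index 4


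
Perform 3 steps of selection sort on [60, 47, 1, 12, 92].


Initial: [60, 47, 1, 12, 92]
Step 1: min=1 at 2
  Swap: [1, 47, 60, 12, 92]
Step 2: min=12 at 3
  Swap: [1, 12, 60, 47, 92]
Step 3: min=47 at 3
  Swap: [1, 12, 47, 60, 92]

After 3 steps: [1, 12, 47, 60, 92]


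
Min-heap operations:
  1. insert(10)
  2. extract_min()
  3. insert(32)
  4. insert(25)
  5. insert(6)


insert(10) -> [10]
extract_min()->10, []
insert(32) -> [32]
insert(25) -> [25, 32]
insert(6) -> [6, 32, 25]

Final heap: [6, 32, 25]


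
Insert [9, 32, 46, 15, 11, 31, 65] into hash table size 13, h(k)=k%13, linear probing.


Insert 9: h=9 -> slot 9
Insert 32: h=6 -> slot 6
Insert 46: h=7 -> slot 7
Insert 15: h=2 -> slot 2
Insert 11: h=11 -> slot 11
Insert 31: h=5 -> slot 5
Insert 65: h=0 -> slot 0

Table: [65, None, 15, None, None, 31, 32, 46, None, 9, None, 11, None]


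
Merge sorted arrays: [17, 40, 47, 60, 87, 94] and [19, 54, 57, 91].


Take 17 from A
Take 19 from B
Take 40 from A
Take 47 from A
Take 54 from B
Take 57 from B
Take 60 from A
Take 87 from A
Take 91 from B

Merged: [17, 19, 40, 47, 54, 57, 60, 87, 91, 94]


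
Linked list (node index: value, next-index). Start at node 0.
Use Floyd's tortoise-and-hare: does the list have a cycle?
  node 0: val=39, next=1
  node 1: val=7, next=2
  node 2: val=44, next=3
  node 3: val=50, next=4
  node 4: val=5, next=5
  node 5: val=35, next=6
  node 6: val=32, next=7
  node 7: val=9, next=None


Floyd's tortoise (slow, +1) and hare (fast, +2):
  init: slow=0, fast=0
  step 1: slow=1, fast=2
  step 2: slow=2, fast=4
  step 3: slow=3, fast=6
  step 4: fast 6->7->None, no cycle

Cycle: no


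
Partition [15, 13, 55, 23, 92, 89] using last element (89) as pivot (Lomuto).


Pivot: 89
  15 <= 89: advance i (no swap)
  13 <= 89: advance i (no swap)
  55 <= 89: advance i (no swap)
  23 <= 89: advance i (no swap)
Place pivot at 4: [15, 13, 55, 23, 89, 92]

Partitioned: [15, 13, 55, 23, 89, 92]


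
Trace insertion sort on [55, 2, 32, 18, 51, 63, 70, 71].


Initial: [55, 2, 32, 18, 51, 63, 70, 71]
Insert 2: [2, 55, 32, 18, 51, 63, 70, 71]
Insert 32: [2, 32, 55, 18, 51, 63, 70, 71]
Insert 18: [2, 18, 32, 55, 51, 63, 70, 71]
Insert 51: [2, 18, 32, 51, 55, 63, 70, 71]
Insert 63: [2, 18, 32, 51, 55, 63, 70, 71]
Insert 70: [2, 18, 32, 51, 55, 63, 70, 71]
Insert 71: [2, 18, 32, 51, 55, 63, 70, 71]

Sorted: [2, 18, 32, 51, 55, 63, 70, 71]


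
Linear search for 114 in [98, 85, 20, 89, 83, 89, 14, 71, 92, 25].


i=0: 98!=114
i=1: 85!=114
i=2: 20!=114
i=3: 89!=114
i=4: 83!=114
i=5: 89!=114
i=6: 14!=114
i=7: 71!=114
i=8: 92!=114
i=9: 25!=114

Not found, 10 comps


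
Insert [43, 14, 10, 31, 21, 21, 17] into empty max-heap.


Insert 43: [43]
Insert 14: [43, 14]
Insert 10: [43, 14, 10]
Insert 31: [43, 31, 10, 14]
Insert 21: [43, 31, 10, 14, 21]
Insert 21: [43, 31, 21, 14, 21, 10]
Insert 17: [43, 31, 21, 14, 21, 10, 17]

Final heap: [43, 31, 21, 14, 21, 10, 17]


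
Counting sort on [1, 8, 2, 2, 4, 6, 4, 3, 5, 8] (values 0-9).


Input: [1, 8, 2, 2, 4, 6, 4, 3, 5, 8]
Counts: [0, 1, 2, 1, 2, 1, 1, 0, 2, 0]

Sorted: [1, 2, 2, 3, 4, 4, 5, 6, 8, 8]


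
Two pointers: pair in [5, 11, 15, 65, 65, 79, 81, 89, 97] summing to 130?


lo=0(5)+hi=8(97)=102
lo=1(11)+hi=8(97)=108
lo=2(15)+hi=8(97)=112
lo=3(65)+hi=8(97)=162
lo=3(65)+hi=7(89)=154
lo=3(65)+hi=6(81)=146
lo=3(65)+hi=5(79)=144
lo=3(65)+hi=4(65)=130

Yes: 65+65=130


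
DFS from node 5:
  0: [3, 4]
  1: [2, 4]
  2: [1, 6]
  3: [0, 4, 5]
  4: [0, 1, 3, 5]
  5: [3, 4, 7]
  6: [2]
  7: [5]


Visit 5, push [7, 4, 3]
Visit 3, push [4, 0]
Visit 0, push [4]
Visit 4, push [1]
Visit 1, push [2]
Visit 2, push [6]
Visit 6, push []
Visit 7, push []

DFS order: [5, 3, 0, 4, 1, 2, 6, 7]


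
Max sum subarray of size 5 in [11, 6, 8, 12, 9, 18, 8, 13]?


[0:5]: 46
[1:6]: 53
[2:7]: 55
[3:8]: 60

Max: 60 at [3:8]


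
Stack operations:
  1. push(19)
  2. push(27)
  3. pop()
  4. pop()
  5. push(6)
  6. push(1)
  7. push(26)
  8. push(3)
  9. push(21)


push(19) -> [19]
push(27) -> [19, 27]
pop()->27, [19]
pop()->19, []
push(6) -> [6]
push(1) -> [6, 1]
push(26) -> [6, 1, 26]
push(3) -> [6, 1, 26, 3]
push(21) -> [6, 1, 26, 3, 21]

Final stack: [6, 1, 26, 3, 21]


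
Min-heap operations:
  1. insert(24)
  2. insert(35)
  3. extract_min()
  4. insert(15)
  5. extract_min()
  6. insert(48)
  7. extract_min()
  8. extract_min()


insert(24) -> [24]
insert(35) -> [24, 35]
extract_min()->24, [35]
insert(15) -> [15, 35]
extract_min()->15, [35]
insert(48) -> [35, 48]
extract_min()->35, [48]
extract_min()->48, []

Final heap: []


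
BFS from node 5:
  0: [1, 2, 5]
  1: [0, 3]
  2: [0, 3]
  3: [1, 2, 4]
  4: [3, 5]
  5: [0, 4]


Visit 5, enqueue [0, 4]
Visit 0, enqueue [1, 2]
Visit 4, enqueue [3]
Visit 1, enqueue []
Visit 2, enqueue []
Visit 3, enqueue []

BFS order: [5, 0, 4, 1, 2, 3]


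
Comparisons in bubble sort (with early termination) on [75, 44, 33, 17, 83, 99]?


Algorithm: bubble sort (with early termination)
Input: [75, 44, 33, 17, 83, 99]
Sorted: [17, 33, 44, 75, 83, 99]

14


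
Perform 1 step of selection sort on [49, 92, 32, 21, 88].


Initial: [49, 92, 32, 21, 88]
Step 1: min=21 at 3
  Swap: [21, 92, 32, 49, 88]

After 1 step: [21, 92, 32, 49, 88]


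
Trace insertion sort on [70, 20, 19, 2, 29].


Initial: [70, 20, 19, 2, 29]
Insert 20: [20, 70, 19, 2, 29]
Insert 19: [19, 20, 70, 2, 29]
Insert 2: [2, 19, 20, 70, 29]
Insert 29: [2, 19, 20, 29, 70]

Sorted: [2, 19, 20, 29, 70]


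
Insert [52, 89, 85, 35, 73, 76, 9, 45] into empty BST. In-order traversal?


Insert 52: root
Insert 89: R from 52
Insert 85: R from 52 -> L from 89
Insert 35: L from 52
Insert 73: R from 52 -> L from 89 -> L from 85
Insert 76: R from 52 -> L from 89 -> L from 85 -> R from 73
Insert 9: L from 52 -> L from 35
Insert 45: L from 52 -> R from 35

In-order: [9, 35, 45, 52, 73, 76, 85, 89]


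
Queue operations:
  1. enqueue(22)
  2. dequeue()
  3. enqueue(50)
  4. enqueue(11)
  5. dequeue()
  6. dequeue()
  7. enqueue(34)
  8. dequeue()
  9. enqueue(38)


enqueue(22) -> [22]
dequeue()->22, []
enqueue(50) -> [50]
enqueue(11) -> [50, 11]
dequeue()->50, [11]
dequeue()->11, []
enqueue(34) -> [34]
dequeue()->34, []
enqueue(38) -> [38]

Final queue: [38]


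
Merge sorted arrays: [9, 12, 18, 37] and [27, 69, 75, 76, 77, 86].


Take 9 from A
Take 12 from A
Take 18 from A
Take 27 from B
Take 37 from A

Merged: [9, 12, 18, 27, 37, 69, 75, 76, 77, 86]


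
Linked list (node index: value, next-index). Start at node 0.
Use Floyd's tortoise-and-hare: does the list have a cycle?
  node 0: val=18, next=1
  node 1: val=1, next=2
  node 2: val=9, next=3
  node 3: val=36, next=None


Floyd's tortoise (slow, +1) and hare (fast, +2):
  init: slow=0, fast=0
  step 1: slow=1, fast=2
  step 2: fast 2->3->None, no cycle

Cycle: no


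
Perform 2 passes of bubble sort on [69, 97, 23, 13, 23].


Initial: [69, 97, 23, 13, 23]
Pass 1: [69, 23, 13, 23, 97] (3 swaps)
Pass 2: [23, 13, 23, 69, 97] (3 swaps)

After 2 passes: [23, 13, 23, 69, 97]


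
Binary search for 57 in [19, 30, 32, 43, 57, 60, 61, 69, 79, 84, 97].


Step 1: lo=0, hi=10, mid=5, val=60
Step 2: lo=0, hi=4, mid=2, val=32
Step 3: lo=3, hi=4, mid=3, val=43
Step 4: lo=4, hi=4, mid=4, val=57

Found at index 4


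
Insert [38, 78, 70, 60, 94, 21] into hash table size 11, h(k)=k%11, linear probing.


Insert 38: h=5 -> slot 5
Insert 78: h=1 -> slot 1
Insert 70: h=4 -> slot 4
Insert 60: h=5, 1 probes -> slot 6
Insert 94: h=6, 1 probes -> slot 7
Insert 21: h=10 -> slot 10

Table: [None, 78, None, None, 70, 38, 60, 94, None, None, 21]


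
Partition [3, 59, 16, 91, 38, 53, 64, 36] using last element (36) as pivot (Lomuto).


Pivot: 36
  3 <= 36: advance i (no swap)
  16 <= 36: swap -> [3, 16, 59, 91, 38, 53, 64, 36]
Place pivot at 2: [3, 16, 36, 91, 38, 53, 64, 59]

Partitioned: [3, 16, 36, 91, 38, 53, 64, 59]


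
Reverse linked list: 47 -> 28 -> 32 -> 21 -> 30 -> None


Step 1: curr=47, set curr.next=prev(None) | reversed so far: 47
Step 2: curr=28, set curr.next=prev(47) | reversed so far: 28 -> 47
Step 3: curr=32, set curr.next=prev(28) | reversed so far: 32 -> 28 -> 47
Step 4: curr=21, set curr.next=prev(32) | reversed so far: 21 -> 32 -> 28 -> 47
Step 5: curr=30, set curr.next=prev(21) | reversed so far: 30 -> 21 -> 32 -> 28 -> 47

30 -> 21 -> 32 -> 28 -> 47 -> None


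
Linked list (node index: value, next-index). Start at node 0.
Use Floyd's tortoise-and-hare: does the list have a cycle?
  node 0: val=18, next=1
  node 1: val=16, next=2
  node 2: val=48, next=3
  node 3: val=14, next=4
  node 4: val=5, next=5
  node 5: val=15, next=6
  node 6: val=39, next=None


Floyd's tortoise (slow, +1) and hare (fast, +2):
  init: slow=0, fast=0
  step 1: slow=1, fast=2
  step 2: slow=2, fast=4
  step 3: slow=3, fast=6
  step 4: fast -> None, no cycle

Cycle: no


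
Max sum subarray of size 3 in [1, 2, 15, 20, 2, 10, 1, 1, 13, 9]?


[0:3]: 18
[1:4]: 37
[2:5]: 37
[3:6]: 32
[4:7]: 13
[5:8]: 12
[6:9]: 15
[7:10]: 23

Max: 37 at [1:4]


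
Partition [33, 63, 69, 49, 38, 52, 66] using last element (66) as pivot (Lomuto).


Pivot: 66
  33 <= 66: advance i (no swap)
  63 <= 66: advance i (no swap)
  49 <= 66: swap -> [33, 63, 49, 69, 38, 52, 66]
  38 <= 66: swap -> [33, 63, 49, 38, 69, 52, 66]
  52 <= 66: swap -> [33, 63, 49, 38, 52, 69, 66]
Place pivot at 5: [33, 63, 49, 38, 52, 66, 69]

Partitioned: [33, 63, 49, 38, 52, 66, 69]


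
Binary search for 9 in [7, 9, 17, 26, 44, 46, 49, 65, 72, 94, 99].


Step 1: lo=0, hi=10, mid=5, val=46
Step 2: lo=0, hi=4, mid=2, val=17
Step 3: lo=0, hi=1, mid=0, val=7
Step 4: lo=1, hi=1, mid=1, val=9

Found at index 1


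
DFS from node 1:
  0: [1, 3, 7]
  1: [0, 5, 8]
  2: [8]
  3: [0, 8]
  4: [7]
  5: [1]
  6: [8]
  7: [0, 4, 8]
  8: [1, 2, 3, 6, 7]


Visit 1, push [8, 5, 0]
Visit 0, push [7, 3]
Visit 3, push [8]
Visit 8, push [7, 6, 2]
Visit 2, push []
Visit 6, push []
Visit 7, push [4]
Visit 4, push []
Visit 5, push []

DFS order: [1, 0, 3, 8, 2, 6, 7, 4, 5]


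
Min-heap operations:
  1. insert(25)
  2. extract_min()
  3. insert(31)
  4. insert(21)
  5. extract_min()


insert(25) -> [25]
extract_min()->25, []
insert(31) -> [31]
insert(21) -> [21, 31]
extract_min()->21, [31]

Final heap: [31]


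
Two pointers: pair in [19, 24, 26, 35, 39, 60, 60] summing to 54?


lo=0(19)+hi=6(60)=79
lo=0(19)+hi=5(60)=79
lo=0(19)+hi=4(39)=58
lo=0(19)+hi=3(35)=54

Yes: 19+35=54


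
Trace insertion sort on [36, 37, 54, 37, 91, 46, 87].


Initial: [36, 37, 54, 37, 91, 46, 87]
Insert 37: [36, 37, 54, 37, 91, 46, 87]
Insert 54: [36, 37, 54, 37, 91, 46, 87]
Insert 37: [36, 37, 37, 54, 91, 46, 87]
Insert 91: [36, 37, 37, 54, 91, 46, 87]
Insert 46: [36, 37, 37, 46, 54, 91, 87]
Insert 87: [36, 37, 37, 46, 54, 87, 91]

Sorted: [36, 37, 37, 46, 54, 87, 91]


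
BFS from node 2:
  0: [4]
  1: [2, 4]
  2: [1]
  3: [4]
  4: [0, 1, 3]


Visit 2, enqueue [1]
Visit 1, enqueue [4]
Visit 4, enqueue [0, 3]
Visit 0, enqueue []
Visit 3, enqueue []

BFS order: [2, 1, 4, 0, 3]


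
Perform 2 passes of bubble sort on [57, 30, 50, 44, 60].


Initial: [57, 30, 50, 44, 60]
Pass 1: [30, 50, 44, 57, 60] (3 swaps)
Pass 2: [30, 44, 50, 57, 60] (1 swaps)

After 2 passes: [30, 44, 50, 57, 60]


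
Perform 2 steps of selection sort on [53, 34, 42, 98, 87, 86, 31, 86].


Initial: [53, 34, 42, 98, 87, 86, 31, 86]
Step 1: min=31 at 6
  Swap: [31, 34, 42, 98, 87, 86, 53, 86]
Step 2: min=34 at 1
  Swap: [31, 34, 42, 98, 87, 86, 53, 86]

After 2 steps: [31, 34, 42, 98, 87, 86, 53, 86]


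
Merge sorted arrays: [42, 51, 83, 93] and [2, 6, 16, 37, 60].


Take 2 from B
Take 6 from B
Take 16 from B
Take 37 from B
Take 42 from A
Take 51 from A
Take 60 from B

Merged: [2, 6, 16, 37, 42, 51, 60, 83, 93]


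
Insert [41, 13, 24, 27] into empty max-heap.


Insert 41: [41]
Insert 13: [41, 13]
Insert 24: [41, 13, 24]
Insert 27: [41, 27, 24, 13]

Final heap: [41, 27, 24, 13]


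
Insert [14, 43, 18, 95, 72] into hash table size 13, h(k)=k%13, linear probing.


Insert 14: h=1 -> slot 1
Insert 43: h=4 -> slot 4
Insert 18: h=5 -> slot 5
Insert 95: h=4, 2 probes -> slot 6
Insert 72: h=7 -> slot 7

Table: [None, 14, None, None, 43, 18, 95, 72, None, None, None, None, None]


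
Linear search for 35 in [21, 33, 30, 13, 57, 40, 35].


i=0: 21!=35
i=1: 33!=35
i=2: 30!=35
i=3: 13!=35
i=4: 57!=35
i=5: 40!=35
i=6: 35==35 found!

Found at 6, 7 comps


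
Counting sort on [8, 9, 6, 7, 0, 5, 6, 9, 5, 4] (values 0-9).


Input: [8, 9, 6, 7, 0, 5, 6, 9, 5, 4]
Counts: [1, 0, 0, 0, 1, 2, 2, 1, 1, 2]

Sorted: [0, 4, 5, 5, 6, 6, 7, 8, 9, 9]


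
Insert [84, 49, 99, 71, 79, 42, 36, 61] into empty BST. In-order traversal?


Insert 84: root
Insert 49: L from 84
Insert 99: R from 84
Insert 71: L from 84 -> R from 49
Insert 79: L from 84 -> R from 49 -> R from 71
Insert 42: L from 84 -> L from 49
Insert 36: L from 84 -> L from 49 -> L from 42
Insert 61: L from 84 -> R from 49 -> L from 71

In-order: [36, 42, 49, 61, 71, 79, 84, 99]


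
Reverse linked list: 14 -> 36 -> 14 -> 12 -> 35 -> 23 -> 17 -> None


Step 1: curr=14, set curr.next=prev(None) | reversed so far: 14
Step 2: curr=36, set curr.next=prev(14) | reversed so far: 36 -> 14
Step 3: curr=14, set curr.next=prev(36) | reversed so far: 14 -> 36 -> 14
Step 4: curr=12, set curr.next=prev(14) | reversed so far: 12 -> 14 -> 36 -> 14
Step 5: curr=35, set curr.next=prev(12) | reversed so far: 35 -> 12 -> 14 -> 36 -> 14
Step 6: curr=23, set curr.next=prev(35) | reversed so far: 23 -> 35 -> 12 -> 14 -> 36 -> 14
Step 7: curr=17, set curr.next=prev(23) | reversed so far: 17 -> 23 -> 35 -> 12 -> 14 -> 36 -> 14

17 -> 23 -> 35 -> 12 -> 14 -> 36 -> 14 -> None
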